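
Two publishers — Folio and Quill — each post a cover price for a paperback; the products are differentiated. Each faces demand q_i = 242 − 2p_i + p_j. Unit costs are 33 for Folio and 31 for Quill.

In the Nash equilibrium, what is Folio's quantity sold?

138.8

Folio's profit: π = (p_{Folio} − 33)(242 − 2p_{Folio} + p_{Quill}).
∂π/∂p_{Folio} = 308 − 4p_{Folio} + p_{Quill} = 0 ⇒ p_{Folio} = 77 + 0.25p_{Quill}.
Similarly p_{Quill} = 76 + 0.25p_{Folio}.
Substituting the second reaction function into the first: p_{Folio} = 77 + 0.25(76 + 0.25p_{Folio}), which gives 0.9375p_{Folio} = 96 ⇒ p_{Folio} = 102.4.
Then p_{Quill} = 76 + 0.25·102.4 = 101.6.
q_{Folio} = 242 − 2·102.4 + 101.6 = 138.8.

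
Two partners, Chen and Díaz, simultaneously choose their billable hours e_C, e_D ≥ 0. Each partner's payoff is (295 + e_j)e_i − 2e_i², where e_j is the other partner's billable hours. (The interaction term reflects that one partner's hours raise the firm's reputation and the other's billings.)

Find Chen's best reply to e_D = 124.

104.75

Chen's payoff is (295 + e_D)e_C − 2e_C².
∂π/∂e_C = 295 + e_D − 4e_C = 0, so e_C = 73.75 + 0.25e_D.
At e_D = 124: e_C = 73.75 + 0.25·124 = 104.75.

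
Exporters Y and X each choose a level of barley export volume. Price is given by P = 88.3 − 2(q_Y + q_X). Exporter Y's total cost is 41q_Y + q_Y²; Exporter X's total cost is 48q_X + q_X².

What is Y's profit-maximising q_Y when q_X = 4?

6.55

Exporter Y's profit: π = q_Y(88.3 − 2(q_Y + q_X)) − 41q_Y − q_Y².
∂π/∂q_Y = 47.3 − 6q_Y − 2q_X = 0, so q_Y = 473/60 − (1/3)q_X.
At q_X = 4: q_Y = 473/60 − (1/3)·4 = 6.55.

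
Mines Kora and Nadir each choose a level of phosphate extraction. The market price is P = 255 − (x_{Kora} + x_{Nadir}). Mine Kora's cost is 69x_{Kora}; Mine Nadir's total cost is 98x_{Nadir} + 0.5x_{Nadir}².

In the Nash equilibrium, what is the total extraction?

105.8

Mine Kora's profit: π = x_{Kora}(255 − (x_{Kora} + x_{Nadir})) − 69x_{Kora}.
∂π/∂x_{Kora} = 186 − 2x_{Kora} − x_{Nadir} = 0, so x_{Kora} = 93 − 0.5x_{Nadir}.
For Nadir: ∂π/∂x_{Nadir} = 157 − 3x_{Nadir} − x_{Kora} = 0 ⇒ x_{Nadir} = 157/3 − (1/3)x_{Kora}.
Solving the two reaction functions simultaneously: (1 − (−0.5)(−1/3))x_{Kora} = 93 − 0.5·(157/3), so (5/6)x_{Kora} = 401/6 and x_{Kora} = 80.2.
Then x_{Nadir} = 157/3 − (1/3)·80.2 = 25.6.
Total extraction: 80.2 + 25.6 = 105.8.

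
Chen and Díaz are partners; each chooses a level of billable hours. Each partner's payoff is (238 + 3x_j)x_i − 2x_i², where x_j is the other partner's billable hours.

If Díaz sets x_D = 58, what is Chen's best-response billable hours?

Chen's payoff is (238 + 3x_D)x_C − 2x_C².
∂π/∂x_C = 238 + 3x_D − 4x_C = 0, so x_C = 59.5 + 0.75x_D.
At x_D = 58: x_C = 59.5 + 0.75·58 = 103.

103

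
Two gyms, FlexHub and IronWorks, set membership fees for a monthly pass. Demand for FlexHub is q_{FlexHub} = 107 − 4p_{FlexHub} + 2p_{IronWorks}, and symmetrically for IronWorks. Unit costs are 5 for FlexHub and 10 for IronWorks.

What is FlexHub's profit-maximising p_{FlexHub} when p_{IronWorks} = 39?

25.625

FlexHub's profit: π = (p_{FlexHub} − 5)(107 − 4p_{FlexHub} + 2p_{IronWorks}).
∂π/∂p_{FlexHub} = 127 − 8p_{FlexHub} + 2p_{IronWorks} = 0 ⇒ p_{FlexHub} = 15.875 + 0.25p_{IronWorks}.
At p_{IronWorks} = 39: p_{FlexHub} = 15.875 + 0.25·39 = 25.625.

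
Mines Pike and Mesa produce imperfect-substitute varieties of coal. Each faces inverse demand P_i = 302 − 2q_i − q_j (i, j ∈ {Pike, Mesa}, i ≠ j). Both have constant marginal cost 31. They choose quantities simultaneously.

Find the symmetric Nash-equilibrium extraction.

Mine Pike's profit: π = q_{Pike}(302 − 2q_{Pike} − q_{Mesa}) − 31q_{Pike}.
∂π/∂q_{Pike} = 271 − 4q_{Pike} − q_{Mesa} = 0 ⇒ q_{Pike} = 67.75 − 0.25q_{Mesa}.
Setting q_{Pike} = q_{Mesa} in the reaction function: q_{Pike} = 67.75 − 0.25q_{Pike}, so q_{Pike} = 67.75 / 1.25 = 54.2.

54.2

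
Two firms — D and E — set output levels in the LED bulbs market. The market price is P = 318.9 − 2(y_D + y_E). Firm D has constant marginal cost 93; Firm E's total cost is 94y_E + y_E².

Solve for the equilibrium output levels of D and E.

45.28, 22.39

Firm D's profit: π = y_D(318.9 − 2(y_D + y_E)) − 93y_D.
∂π/∂y_D = 225.9 − 4y_D − 2y_E = 0, so y_D = 56.475 − 0.5y_E.
For E: ∂π/∂y_E = 224.9 − 6y_E − 2y_D = 0 ⇒ y_E = 2249/60 − (1/3)y_D.
Plugging y_E into D's best response: y_D = 56.475 − 0.5(2249/60 − (1/3)y_D) ⇒ (5/6)y_D = 566/15, so y_D = 45.28.
Then y_E = 2249/60 − (1/3)·45.28 = 22.39.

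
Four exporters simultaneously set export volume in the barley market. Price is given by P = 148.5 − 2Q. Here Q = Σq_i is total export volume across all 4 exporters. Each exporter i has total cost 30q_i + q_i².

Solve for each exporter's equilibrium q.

9.875

A representative exporter's profit is π_i = q_i(148.5 − 2Q) − 30q_i − q_i², with Q = q_i + Σ_{j≠i} q_j.
First-order condition: 118.5 − 6q_i − 2Σ_{j≠i} q_j = 0.
Imposing symmetry (q_j = q for all j) turns Σ_{j≠i} q_j into 3q, so 118.5 = 12q and q = 9.875.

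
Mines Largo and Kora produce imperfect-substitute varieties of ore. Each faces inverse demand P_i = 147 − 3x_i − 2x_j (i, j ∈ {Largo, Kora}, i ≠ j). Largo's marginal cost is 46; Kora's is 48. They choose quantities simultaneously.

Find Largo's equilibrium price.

84.25

Mine Largo's profit: π = x_{Largo}(147 − 3x_{Largo} − 2x_{Kora}) − 46x_{Largo}.
∂π/∂x_{Largo} = 101 − 6x_{Largo} − 2x_{Kora} = 0 ⇒ x_{Largo} = 101/6 − (1/3)x_{Kora}.
Similarly x_{Kora} = 16.5 − (1/3)x_{Largo}.
Plugging x_{Kora} into Largo's best response: x_{Largo} = 101/6 − (1/3)(16.5 − (1/3)x_{Largo}) ⇒ (8/9)x_{Largo} = 34/3, so x_{Largo} = 12.75.
Then x_{Kora} = 16.5 − (1/3)·12.75 = 12.25.
P_{Largo} = 147 − 3·12.75 − 2·12.25 = 84.25.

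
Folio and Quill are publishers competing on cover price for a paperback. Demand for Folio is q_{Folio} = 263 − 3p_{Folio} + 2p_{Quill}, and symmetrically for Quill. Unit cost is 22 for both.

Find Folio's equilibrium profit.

10890.1875

Folio's profit: π = (p_{Folio} − 22)(263 − 3p_{Folio} + 2p_{Quill}).
∂π/∂p_{Folio} = 329 − 6p_{Folio} + 2p_{Quill} = 0 ⇒ p_{Folio} = 329/6 + (1/3)p_{Quill}.
By symmetry p_{Quill} = p_{Folio}; substituting into the reaction function, (2/3)p_{Folio} = 329/6 and p_{Folio} = 82.25.
q_{Folio} = 263 − 3·82.25 + 2·82.25 = 180.75.
Profit = (82.25 − 22)·180.75 = 10890.1875.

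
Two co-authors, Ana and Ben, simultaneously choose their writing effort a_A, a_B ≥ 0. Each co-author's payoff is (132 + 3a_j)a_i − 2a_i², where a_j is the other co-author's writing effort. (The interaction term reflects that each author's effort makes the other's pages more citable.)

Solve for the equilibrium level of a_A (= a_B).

132

Ana's payoff is (132 + 3a_B)a_A − 2a_A².
∂π/∂a_A = 132 + 3a_B − 4a_A = 0, so a_A = 33 + 0.75a_B.
The game is symmetric, so in equilibrium a_B = a_A: the reaction function gives 0.25a_A = 33, hence a_A = 132.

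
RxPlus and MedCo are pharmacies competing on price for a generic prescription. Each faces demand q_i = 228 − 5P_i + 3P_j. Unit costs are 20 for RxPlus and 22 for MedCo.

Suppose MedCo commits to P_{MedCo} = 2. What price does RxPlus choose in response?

33.4

RxPlus's profit: π = (P_{RxPlus} − 20)(228 − 5P_{RxPlus} + 3P_{MedCo}).
∂π/∂P_{RxPlus} = 328 − 10P_{RxPlus} + 3P_{MedCo} = 0 ⇒ P_{RxPlus} = 32.8 + 0.3P_{MedCo}.
At P_{MedCo} = 2: P_{RxPlus} = 32.8 + 0.3·2 = 33.4.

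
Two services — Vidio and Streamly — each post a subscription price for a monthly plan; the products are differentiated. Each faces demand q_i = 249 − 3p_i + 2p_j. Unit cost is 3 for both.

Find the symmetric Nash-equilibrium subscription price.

64.5

Vidio's profit: π = (p_{Vidio} − 3)(249 − 3p_{Vidio} + 2p_{Streamly}).
∂π/∂p_{Vidio} = 258 − 6p_{Vidio} + 2p_{Streamly} = 0 ⇒ p_{Vidio} = 43 + (1/3)p_{Streamly}.
The game is symmetric, so in equilibrium p_{Streamly} = p_{Vidio}: the reaction function gives (2/3)p_{Vidio} = 43, hence p_{Vidio} = 64.5.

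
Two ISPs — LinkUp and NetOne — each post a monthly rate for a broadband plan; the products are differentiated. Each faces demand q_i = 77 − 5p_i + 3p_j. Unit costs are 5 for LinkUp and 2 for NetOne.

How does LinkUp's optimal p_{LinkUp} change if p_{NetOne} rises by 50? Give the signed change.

LinkUp's profit: π = (p_{LinkUp} − 5)(77 − 5p_{LinkUp} + 3p_{NetOne}).
∂π/∂p_{LinkUp} = 102 − 10p_{LinkUp} + 3p_{NetOne} = 0 ⇒ p_{LinkUp} = 10.2 + 0.3p_{NetOne}.
The reaction-function slope is 0.3, so a 50-unit rise in p_{NetOne} moves p_{LinkUp} by 0.3 × 50 = 15. LinkUp's best response rises — the actions are strategic complements.

15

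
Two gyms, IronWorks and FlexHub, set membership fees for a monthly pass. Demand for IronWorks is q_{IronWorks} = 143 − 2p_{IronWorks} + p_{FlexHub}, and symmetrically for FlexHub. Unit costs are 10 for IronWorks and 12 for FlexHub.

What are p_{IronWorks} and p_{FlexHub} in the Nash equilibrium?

IronWorks's profit: π = (p_{IronWorks} − 10)(143 − 2p_{IronWorks} + p_{FlexHub}).
∂π/∂p_{IronWorks} = 163 − 4p_{IronWorks} + p_{FlexHub} = 0 ⇒ p_{IronWorks} = 40.75 + 0.25p_{FlexHub}.
Similarly p_{FlexHub} = 41.75 + 0.25p_{IronWorks}.
Substituting the second reaction function into the first: p_{IronWorks} = 40.75 + 0.25(41.75 + 0.25p_{IronWorks}), which gives 0.9375p_{IronWorks} = 51.1875 ⇒ p_{IronWorks} = 54.6.
Then p_{FlexHub} = 41.75 + 0.25·54.6 = 55.4.

54.6, 55.4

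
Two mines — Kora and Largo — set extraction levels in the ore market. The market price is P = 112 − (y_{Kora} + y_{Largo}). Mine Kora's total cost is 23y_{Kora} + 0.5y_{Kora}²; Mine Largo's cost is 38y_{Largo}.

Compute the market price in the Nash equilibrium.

Mine Kora's profit: π = y_{Kora}(112 − (y_{Kora} + y_{Largo})) − 23y_{Kora} − 0.5y_{Kora}².
∂π/∂y_{Kora} = 89 − 3y_{Kora} − y_{Largo} = 0, so y_{Kora} = 89/3 − (1/3)y_{Largo}.
For Largo: ∂π/∂y_{Largo} = 74 − 2y_{Largo} − y_{Kora} = 0 ⇒ y_{Largo} = 37 − 0.5y_{Kora}.
Substituting the second reaction function into the first: y_{Kora} = 89/3 − (1/3)(37 − 0.5y_{Kora}), which gives (5/6)y_{Kora} = 52/3 ⇒ y_{Kora} = 20.8.
Then y_{Largo} = 37 − 0.5·20.8 = 26.6.
Equilibrium price: P = 112 − 47.4 = 64.6.

64.6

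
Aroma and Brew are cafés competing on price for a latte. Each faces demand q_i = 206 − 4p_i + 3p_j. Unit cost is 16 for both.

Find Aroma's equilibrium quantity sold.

Aroma's profit: π = (p_{Aroma} − 16)(206 − 4p_{Aroma} + 3p_{Brew}).
∂π/∂p_{Aroma} = 270 − 8p_{Aroma} + 3p_{Brew} = 0 ⇒ p_{Aroma} = 33.75 + 0.375p_{Brew}.
By symmetry p_{Brew} = p_{Aroma}; substituting into the reaction function, 0.625p_{Aroma} = 33.75 and p_{Aroma} = 54.
q_{Aroma} = 206 − 4·54 + 3·54 = 152.

152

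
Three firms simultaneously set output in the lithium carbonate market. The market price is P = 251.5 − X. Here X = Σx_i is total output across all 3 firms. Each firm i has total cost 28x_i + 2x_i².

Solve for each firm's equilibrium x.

A representative firm's profit is π_i = x_i(251.5 − X) − 28x_i − 2x_i², with X = x_i + Σ_{j≠i} x_j.
First-order condition: 223.5 − 6x_i − Σ_{j≠i} x_j = 0.
In a symmetric equilibrium every firm chooses the same x, so Σ_{j≠i} x_j = 2x. The condition becomes 223.5 − 8x = 0, giving x = 223.5/8 = 27.9375.

27.9375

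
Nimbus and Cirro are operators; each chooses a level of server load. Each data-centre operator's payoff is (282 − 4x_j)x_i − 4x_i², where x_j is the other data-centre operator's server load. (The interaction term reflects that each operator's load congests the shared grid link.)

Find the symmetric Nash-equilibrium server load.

23.5

Nimbus's payoff is (282 − 4x_C)x_N − 4x_N².
∂π/∂x_N = 282 − 4x_C − 8x_N = 0, so x_N = 35.25 − 0.5x_C.
Setting x_N = x_C in the reaction function: x_N = 35.25 − 0.5x_N, so x_N = 35.25 / 1.5 = 23.5.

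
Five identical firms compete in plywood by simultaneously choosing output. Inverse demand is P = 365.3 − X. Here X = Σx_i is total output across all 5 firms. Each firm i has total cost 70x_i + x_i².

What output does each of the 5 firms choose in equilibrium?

36.9125

A representative firm's profit is π_i = x_i(365.3 − X) − 70x_i − x_i², with X = x_i + Σ_{j≠i} x_j.
First-order condition: 295.3 − 4x_i − Σ_{j≠i} x_j = 0.
With identical firms, set every x_j = x: then 295.3 − 4x − 4x = 0, i.e. x = 295.3/8 = 36.9125.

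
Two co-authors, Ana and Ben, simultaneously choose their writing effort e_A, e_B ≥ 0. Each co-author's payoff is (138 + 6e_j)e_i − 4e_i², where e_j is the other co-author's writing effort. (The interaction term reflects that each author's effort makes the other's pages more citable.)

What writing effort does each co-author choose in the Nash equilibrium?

Ana's payoff is (138 + 6e_B)e_A − 4e_A².
∂π/∂e_A = 138 + 6e_B − 8e_A = 0, so e_A = 17.25 + 0.75e_B.
The game is symmetric, so in equilibrium e_B = e_A: the reaction function gives 0.25e_A = 17.25, hence e_A = 69.

69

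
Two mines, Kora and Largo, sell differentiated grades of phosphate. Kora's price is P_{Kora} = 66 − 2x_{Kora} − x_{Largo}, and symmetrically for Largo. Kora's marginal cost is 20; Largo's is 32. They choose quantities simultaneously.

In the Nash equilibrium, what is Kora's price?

Mine Kora's profit: π = x_{Kora}(66 − 2x_{Kora} − x_{Largo}) − 20x_{Kora}.
∂π/∂x_{Kora} = 46 − 4x_{Kora} − x_{Largo} = 0 ⇒ x_{Kora} = 11.5 − 0.25x_{Largo}.
Similarly x_{Largo} = 8.5 − 0.25x_{Kora}.
Solving the two reaction functions simultaneously: (1 − (−0.25)(−0.25))x_{Kora} = 11.5 − 0.25·8.5, so 0.9375x_{Kora} = 9.375 and x_{Kora} = 10.
Then x_{Largo} = 8.5 − 0.25·10 = 6.
P_{Kora} = 66 − 2·10 − 6 = 40.

40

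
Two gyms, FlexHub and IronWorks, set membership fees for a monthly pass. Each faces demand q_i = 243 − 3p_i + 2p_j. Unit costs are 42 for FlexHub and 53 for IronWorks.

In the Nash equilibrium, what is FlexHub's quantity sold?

FlexHub's profit: π = (p_{FlexHub} − 42)(243 − 3p_{FlexHub} + 2p_{IronWorks}).
∂π/∂p_{FlexHub} = 369 − 6p_{FlexHub} + 2p_{IronWorks} = 0 ⇒ p_{FlexHub} = 61.5 + (1/3)p_{IronWorks}.
Similarly p_{IronWorks} = 67 + (1/3)p_{FlexHub}.
Substituting the second reaction function into the first: p_{FlexHub} = 61.5 + (1/3)(67 + (1/3)p_{FlexHub}), which gives (8/9)p_{FlexHub} = 503/6 ⇒ p_{FlexHub} = 94.3125.
Then p_{IronWorks} = 67 + (1/3)·94.3125 = 98.4375.
q_{FlexHub} = 243 − 3·94.3125 + 2·98.4375 = 156.9375.

156.9375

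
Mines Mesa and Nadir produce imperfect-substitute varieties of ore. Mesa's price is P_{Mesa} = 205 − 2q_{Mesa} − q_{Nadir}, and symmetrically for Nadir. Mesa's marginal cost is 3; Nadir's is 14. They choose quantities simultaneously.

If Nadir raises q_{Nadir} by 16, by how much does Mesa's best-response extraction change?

-4

Mine Mesa's profit: π = q_{Mesa}(205 − 2q_{Mesa} − q_{Nadir}) − 3q_{Mesa}.
∂π/∂q_{Mesa} = 202 − 4q_{Mesa} − q_{Nadir} = 0 ⇒ q_{Mesa} = 50.5 − 0.25q_{Nadir}.
The reaction-function slope is −0.25, so a 16-unit rise in q_{Nadir} moves q_{Mesa} by −0.25 × 16 = −4. Mesa's best response falls — the actions are strategic substitutes.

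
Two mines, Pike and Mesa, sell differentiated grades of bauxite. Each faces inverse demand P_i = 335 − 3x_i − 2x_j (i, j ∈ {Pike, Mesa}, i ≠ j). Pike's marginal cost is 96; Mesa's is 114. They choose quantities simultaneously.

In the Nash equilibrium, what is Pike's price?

Mine Pike's profit: π = x_{Pike}(335 − 3x_{Pike} − 2x_{Mesa}) − 96x_{Pike}.
∂π/∂x_{Pike} = 239 − 6x_{Pike} − 2x_{Mesa} = 0 ⇒ x_{Pike} = 239/6 − (1/3)x_{Mesa}.
Similarly x_{Mesa} = 221/6 − (1/3)x_{Pike}.
Solving the two reaction functions simultaneously: (1 − (−1/3)(−1/3))x_{Pike} = 239/6 − (1/3)·(221/6), so (8/9)x_{Pike} = 248/9 and x_{Pike} = 31.
Then x_{Mesa} = 221/6 − (1/3)·31 = 26.5.
P_{Pike} = 335 − 3·31 − 2·26.5 = 189.

189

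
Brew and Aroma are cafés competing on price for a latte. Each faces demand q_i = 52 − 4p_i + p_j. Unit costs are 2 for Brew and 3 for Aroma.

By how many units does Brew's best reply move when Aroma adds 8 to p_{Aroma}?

1

Brew's profit: π = (p_{Brew} − 2)(52 − 4p_{Brew} + p_{Aroma}).
∂π/∂p_{Brew} = 60 − 8p_{Brew} + p_{Aroma} = 0 ⇒ p_{Brew} = 7.5 + 0.125p_{Aroma}.
The reaction-function slope is 0.125, so an 8-unit rise in p_{Aroma} moves p_{Brew} by 0.125 × 8 = 1. Brew's best response rises — the actions are strategic complements.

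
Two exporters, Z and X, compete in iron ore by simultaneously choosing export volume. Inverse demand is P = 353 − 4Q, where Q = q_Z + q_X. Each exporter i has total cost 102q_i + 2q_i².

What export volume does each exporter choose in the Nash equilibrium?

Exporter Z's profit: π = q_Z(353 − 4(q_Z + q_X)) − 102q_Z − 2q_Z².
∂π/∂q_Z = 251 − 12q_Z − 4q_X = 0, so q_Z = 251/12 − (1/3)q_X.
Setting q_Z = q_X in the reaction function: q_Z = 251/12 − (1/3)q_Z, so q_Z = (251/12) / (4/3) = 15.6875.

15.6875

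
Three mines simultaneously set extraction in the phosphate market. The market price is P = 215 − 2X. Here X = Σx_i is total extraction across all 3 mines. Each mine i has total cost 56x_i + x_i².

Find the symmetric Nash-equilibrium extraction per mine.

A representative mine's profit is π_i = x_i(215 − 2X) − 56x_i − x_i², with X = x_i + Σ_{j≠i} x_j.
First-order condition: 159 − 6x_i − 2Σ_{j≠i} x_j = 0.
With identical mines, set every x_j = x: then 159 − 6x − 4x = 0, i.e. x = 159/10 = 15.9.

15.9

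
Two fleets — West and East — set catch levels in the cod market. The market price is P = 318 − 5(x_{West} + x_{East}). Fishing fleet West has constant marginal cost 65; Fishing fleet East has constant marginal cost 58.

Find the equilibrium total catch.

34.2

Fishing fleet West's profit: π = x_{West}(318 − 5(x_{West} + x_{East})) − 65x_{West}.
∂π/∂x_{West} = 253 − 10x_{West} − 5x_{East} = 0, so x_{West} = 25.3 − 0.5x_{East}.
By the same steps for East: x_{East} = 26 − 0.5x_{West}.
Plugging x_{East} into West's best response: x_{West} = 25.3 − 0.5(26 − 0.5x_{West}) ⇒ 0.75x_{West} = 12.3, so x_{West} = 16.4.
Then x_{East} = 26 − 0.5·16.4 = 17.8.
Total catch: 16.4 + 17.8 = 34.2.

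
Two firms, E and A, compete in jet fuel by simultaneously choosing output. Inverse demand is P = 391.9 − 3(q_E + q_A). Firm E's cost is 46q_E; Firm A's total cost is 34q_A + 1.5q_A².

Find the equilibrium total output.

Firm E's profit: π = q_E(391.9 − 3(q_E + q_A)) − 46q_E.
∂π/∂q_E = 345.9 − 6q_E − 3q_A = 0, so q_E = 57.65 − 0.5q_A.
For A: ∂π/∂q_A = 357.9 − 9q_A − 3q_E = 0 ⇒ q_A = 1193/30 − (1/3)q_E.
Plugging q_A into E's best response: q_E = 57.65 − 0.5(1193/30 − (1/3)q_E) ⇒ (5/6)q_E = 1133/30, so q_E = 45.32.
Then q_A = 1193/30 − (1/3)·45.32 = 24.66.
Total output: 45.32 + 24.66 = 69.98.

69.98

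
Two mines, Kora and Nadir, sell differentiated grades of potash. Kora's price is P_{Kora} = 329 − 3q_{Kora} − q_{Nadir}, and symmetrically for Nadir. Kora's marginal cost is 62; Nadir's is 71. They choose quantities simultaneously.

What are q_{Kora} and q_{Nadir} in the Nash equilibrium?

38.4, 36.6

Mine Kora's profit: π = q_{Kora}(329 − 3q_{Kora} − q_{Nadir}) − 62q_{Kora}.
∂π/∂q_{Kora} = 267 − 6q_{Kora} − q_{Nadir} = 0 ⇒ q_{Kora} = 44.5 − (1/6)q_{Nadir}.
Similarly q_{Nadir} = 43 − (1/6)q_{Kora}.
Plugging q_{Nadir} into Kora's best response: q_{Kora} = 44.5 − (1/6)(43 − (1/6)q_{Kora}) ⇒ (35/36)q_{Kora} = 112/3, so q_{Kora} = 38.4.
Then q_{Nadir} = 43 − (1/6)·38.4 = 36.6.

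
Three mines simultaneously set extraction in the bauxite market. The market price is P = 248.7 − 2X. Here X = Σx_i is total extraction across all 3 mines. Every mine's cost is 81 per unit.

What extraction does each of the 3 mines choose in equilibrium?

A representative mine's profit is π_i = x_i(248.7 − 2X) − 81x_i, with X = x_i + Σ_{j≠i} x_j.
First-order condition: 167.7 − 4x_i − 2Σ_{j≠i} x_j = 0.
In a symmetric equilibrium every mine chooses the same x, so Σ_{j≠i} x_j = 2x. The condition becomes 167.7 − 8x = 0, giving x = 167.7/8 = 20.9625.

20.9625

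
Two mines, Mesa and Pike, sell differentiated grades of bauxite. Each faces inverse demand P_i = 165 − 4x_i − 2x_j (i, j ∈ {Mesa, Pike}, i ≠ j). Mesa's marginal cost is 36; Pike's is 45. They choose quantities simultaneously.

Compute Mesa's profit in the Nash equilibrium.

696.96

Mine Mesa's profit: π = x_{Mesa}(165 − 4x_{Mesa} − 2x_{Pike}) − 36x_{Mesa}.
∂π/∂x_{Mesa} = 129 − 8x_{Mesa} − 2x_{Pike} = 0 ⇒ x_{Mesa} = 16.125 − 0.25x_{Pike}.
Similarly x_{Pike} = 15 − 0.25x_{Mesa}.
Plugging x_{Pike} into Mesa's best response: x_{Mesa} = 16.125 − 0.25(15 − 0.25x_{Mesa}) ⇒ 0.9375x_{Mesa} = 12.375, so x_{Mesa} = 13.2.
Then x_{Pike} = 15 − 0.25·13.2 = 11.7.
P_{Mesa} = 165 − 4·13.2 − 2·11.7 = 88.8.
Profit = (88.8 − 36)·13.2 = 696.96.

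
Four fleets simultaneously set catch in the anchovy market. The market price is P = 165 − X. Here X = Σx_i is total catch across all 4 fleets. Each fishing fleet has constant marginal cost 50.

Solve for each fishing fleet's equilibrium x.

23

A representative fishing fleet's profit is π_i = x_i(165 − X) − 50x_i, with X = x_i + Σ_{j≠i} x_j.
First-order condition: 115 − 2x_i − Σ_{j≠i} x_j = 0.
In a symmetric equilibrium every fishing fleet chooses the same x, so Σ_{j≠i} x_j = 3x. The condition becomes 115 − 5x = 0, giving x = 115/5 = 23.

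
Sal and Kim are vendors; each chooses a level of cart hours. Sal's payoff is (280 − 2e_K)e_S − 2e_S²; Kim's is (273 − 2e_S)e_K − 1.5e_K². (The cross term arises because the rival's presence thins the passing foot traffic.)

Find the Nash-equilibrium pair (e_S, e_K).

Expanding Sal's payoff: 280e_S − 2e_Ke_S − 2e_S².
∂π/∂e_S = 280 − 2e_K − 4e_S = 0, so e_S = 70 − 0.5e_K.
Likewise for Kim: e_K = 91 − (2/3)e_S.
Substituting the second reaction function into the first: e_S = 70 − 0.5(91 − (2/3)e_S), which gives (2/3)e_S = 24.5 ⇒ e_S = 36.75.
Then e_K = 91 − (2/3)·36.75 = 66.5.

36.75, 66.5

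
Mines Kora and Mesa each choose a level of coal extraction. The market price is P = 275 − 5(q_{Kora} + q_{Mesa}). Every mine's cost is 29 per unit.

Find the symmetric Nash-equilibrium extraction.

16.4

Mine Kora's profit: π = q_{Kora}(275 − 5(q_{Kora} + q_{Mesa})) − 29q_{Kora}.
∂π/∂q_{Kora} = 246 − 10q_{Kora} − 5q_{Mesa} = 0, so q_{Kora} = 24.6 − 0.5q_{Mesa}.
Setting q_{Kora} = q_{Mesa} in the reaction function: q_{Kora} = 24.6 − 0.5q_{Kora}, so q_{Kora} = 24.6 / 1.5 = 16.4.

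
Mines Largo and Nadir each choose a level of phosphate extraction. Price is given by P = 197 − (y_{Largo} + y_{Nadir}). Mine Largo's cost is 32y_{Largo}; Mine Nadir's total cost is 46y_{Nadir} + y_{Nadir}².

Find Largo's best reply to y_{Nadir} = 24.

Mine Largo's profit: π = y_{Largo}(197 − (y_{Largo} + y_{Nadir})) − 32y_{Largo}.
∂π/∂y_{Largo} = 165 − 2y_{Largo} − y_{Nadir} = 0, so y_{Largo} = 82.5 − 0.5y_{Nadir}.
At y_{Nadir} = 24: y_{Largo} = 82.5 − 0.5·24 = 70.5.

70.5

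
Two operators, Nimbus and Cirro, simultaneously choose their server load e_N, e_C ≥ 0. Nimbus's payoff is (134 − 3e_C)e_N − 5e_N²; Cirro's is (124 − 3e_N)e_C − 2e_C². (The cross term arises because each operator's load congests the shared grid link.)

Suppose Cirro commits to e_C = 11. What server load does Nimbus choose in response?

Expanding Nimbus's payoff: 134e_N − 3e_Ce_N − 5e_N².
∂π/∂e_N = 134 − 3e_C − 10e_N = 0, so e_N = 13.4 − 0.3e_C.
At e_C = 11: e_N = 13.4 − 0.3·11 = 10.1.

10.1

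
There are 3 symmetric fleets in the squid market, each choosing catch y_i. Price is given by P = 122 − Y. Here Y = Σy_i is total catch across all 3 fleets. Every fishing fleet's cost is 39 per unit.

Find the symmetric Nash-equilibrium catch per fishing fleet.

A representative fishing fleet's profit is π_i = y_i(122 − Y) − 39y_i, with Y = y_i + Σ_{j≠i} y_j.
First-order condition: 83 − 2y_i − Σ_{j≠i} y_j = 0.
With identical fishing fleets, set every y_j = y: then 83 − 2y − 2y = 0, i.e. y = 83/4 = 20.75.

20.75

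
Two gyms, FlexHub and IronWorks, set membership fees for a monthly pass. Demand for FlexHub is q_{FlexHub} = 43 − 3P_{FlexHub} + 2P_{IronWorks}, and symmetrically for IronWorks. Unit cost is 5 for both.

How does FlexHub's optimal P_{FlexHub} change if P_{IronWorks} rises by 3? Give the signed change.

1

FlexHub's profit: π = (P_{FlexHub} − 5)(43 − 3P_{FlexHub} + 2P_{IronWorks}).
∂π/∂P_{FlexHub} = 58 − 6P_{FlexHub} + 2P_{IronWorks} = 0 ⇒ P_{FlexHub} = 29/3 + (1/3)P_{IronWorks}.
The reaction-function slope is 1/3, so a 3-unit rise in P_{IronWorks} moves P_{FlexHub} by 1/3 × 3 = 1. FlexHub's best response rises — the actions are strategic complements.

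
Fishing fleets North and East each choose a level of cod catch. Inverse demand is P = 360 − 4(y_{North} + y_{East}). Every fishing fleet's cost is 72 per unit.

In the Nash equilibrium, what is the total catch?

48

Fishing fleet North's profit: π = y_{North}(360 − 4(y_{North} + y_{East})) − 72y_{North}.
∂π/∂y_{North} = 288 − 8y_{North} − 4y_{East} = 0, so y_{North} = 36 − 0.5y_{East}.
Setting y_{North} = y_{East} in the reaction function: y_{North} = 36 − 0.5y_{North}, so y_{North} = 36 / 1.5 = 24.
Total catch: 24 + 24 = 48.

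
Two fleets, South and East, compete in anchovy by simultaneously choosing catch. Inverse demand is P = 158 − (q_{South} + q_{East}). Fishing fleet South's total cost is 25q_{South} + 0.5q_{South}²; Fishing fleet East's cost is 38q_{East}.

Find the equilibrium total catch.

74.6

Fishing fleet South's profit: π = q_{South}(158 − (q_{South} + q_{East})) − 25q_{South} − 0.5q_{South}².
∂π/∂q_{South} = 133 − 3q_{South} − q_{East} = 0, so q_{South} = 133/3 − (1/3)q_{East}.
For East: ∂π/∂q_{East} = 120 − 2q_{East} − q_{South} = 0 ⇒ q_{East} = 60 − 0.5q_{South}.
Plugging q_{East} into South's best response: q_{South} = 133/3 − (1/3)(60 − 0.5q_{South}) ⇒ (5/6)q_{South} = 73/3, so q_{South} = 29.2.
Then q_{East} = 60 − 0.5·29.2 = 45.4.
Total catch: 29.2 + 45.4 = 74.6.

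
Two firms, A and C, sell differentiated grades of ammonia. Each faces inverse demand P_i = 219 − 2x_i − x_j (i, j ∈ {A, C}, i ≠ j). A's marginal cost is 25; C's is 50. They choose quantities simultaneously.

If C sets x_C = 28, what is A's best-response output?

Firm A's profit: π = x_A(219 − 2x_A − x_C) − 25x_A.
∂π/∂x_A = 194 − 4x_A − x_C = 0 ⇒ x_A = 48.5 − 0.25x_C.
At x_C = 28: x_A = 48.5 − 0.25·28 = 41.5.

41.5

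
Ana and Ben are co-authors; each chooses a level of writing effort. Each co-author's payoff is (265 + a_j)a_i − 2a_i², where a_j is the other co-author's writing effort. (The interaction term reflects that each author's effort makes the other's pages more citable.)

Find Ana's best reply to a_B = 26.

Ana's payoff is (265 + a_B)a_A − 2a_A².
∂π/∂a_A = 265 + a_B − 4a_A = 0, so a_A = 66.25 + 0.25a_B.
At a_B = 26: a_A = 66.25 + 0.25·26 = 72.75.

72.75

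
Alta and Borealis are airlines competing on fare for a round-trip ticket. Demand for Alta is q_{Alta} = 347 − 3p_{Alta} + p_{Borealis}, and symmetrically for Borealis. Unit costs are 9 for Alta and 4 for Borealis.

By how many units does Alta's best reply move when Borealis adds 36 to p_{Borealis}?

Alta's profit: π = (p_{Alta} − 9)(347 − 3p_{Alta} + p_{Borealis}).
∂π/∂p_{Alta} = 374 − 6p_{Alta} + p_{Borealis} = 0 ⇒ p_{Alta} = 187/3 + (1/6)p_{Borealis}.
The reaction-function slope is 1/6, so a 36-unit rise in p_{Borealis} moves p_{Alta} by 1/6 × 36 = 6. Alta's best response rises — the actions are strategic complements.

6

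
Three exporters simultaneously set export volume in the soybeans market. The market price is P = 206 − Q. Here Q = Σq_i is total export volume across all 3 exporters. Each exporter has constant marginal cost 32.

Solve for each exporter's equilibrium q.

A representative exporter's profit is π_i = q_i(206 − Q) − 32q_i, with Q = q_i + Σ_{j≠i} q_j.
First-order condition: 174 − 2q_i − Σ_{j≠i} q_j = 0.
In a symmetric equilibrium every exporter chooses the same q, so Σ_{j≠i} q_j = 2q. The condition becomes 174 − 4q = 0, giving q = 174/4 = 43.5.

43.5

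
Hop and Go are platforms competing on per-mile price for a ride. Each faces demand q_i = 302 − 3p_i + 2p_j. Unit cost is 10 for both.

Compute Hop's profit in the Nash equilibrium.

15987

Hop's profit: π = (p_{Hop} − 10)(302 − 3p_{Hop} + 2p_{Go}).
∂π/∂p_{Hop} = 332 − 6p_{Hop} + 2p_{Go} = 0 ⇒ p_{Hop} = 166/3 + (1/3)p_{Go}.
The game is symmetric, so in equilibrium p_{Go} = p_{Hop}: the reaction function gives (2/3)p_{Hop} = 166/3, hence p_{Hop} = 83.
q_{Hop} = 302 − 3·83 + 2·83 = 219.
Profit = (83 − 10)·219 = 15987.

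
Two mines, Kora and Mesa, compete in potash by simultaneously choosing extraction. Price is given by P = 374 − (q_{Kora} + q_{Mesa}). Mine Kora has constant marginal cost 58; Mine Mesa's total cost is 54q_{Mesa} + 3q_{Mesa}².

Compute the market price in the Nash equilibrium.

205.2

Mine Kora's profit: π = q_{Kora}(374 − (q_{Kora} + q_{Mesa})) − 58q_{Kora}.
∂π/∂q_{Kora} = 316 − 2q_{Kora} − q_{Mesa} = 0, so q_{Kora} = 158 − 0.5q_{Mesa}.
For Mesa: ∂π/∂q_{Mesa} = 320 − 8q_{Mesa} − q_{Kora} = 0 ⇒ q_{Mesa} = 40 − 0.125q_{Kora}.
Plugging q_{Mesa} into Kora's best response: q_{Kora} = 158 − 0.5(40 − 0.125q_{Kora}) ⇒ 0.9375q_{Kora} = 138, so q_{Kora} = 147.2.
Then q_{Mesa} = 40 − 0.125·147.2 = 21.6.
Equilibrium price: P = 374 − 168.8 = 205.2.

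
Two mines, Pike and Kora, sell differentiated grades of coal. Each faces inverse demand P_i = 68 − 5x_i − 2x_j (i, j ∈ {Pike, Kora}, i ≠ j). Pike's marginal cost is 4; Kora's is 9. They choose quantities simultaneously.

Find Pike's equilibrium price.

Mine Pike's profit: π = x_{Pike}(68 − 5x_{Pike} − 2x_{Kora}) − 4x_{Pike}.
∂π/∂x_{Pike} = 64 − 10x_{Pike} − 2x_{Kora} = 0 ⇒ x_{Pike} = 6.4 − 0.2x_{Kora}.
Similarly x_{Kora} = 5.9 − 0.2x_{Pike}.
Solving the two reaction functions simultaneously: (1 − (−0.2)(−0.2))x_{Pike} = 6.4 − 0.2·5.9, so 0.96x_{Pike} = 5.22 and x_{Pike} = 5.4375.
Then x_{Kora} = 5.9 − 0.2·5.4375 = 4.8125.
P_{Pike} = 68 − 5·5.4375 − 2·4.8125 = 31.1875.

31.1875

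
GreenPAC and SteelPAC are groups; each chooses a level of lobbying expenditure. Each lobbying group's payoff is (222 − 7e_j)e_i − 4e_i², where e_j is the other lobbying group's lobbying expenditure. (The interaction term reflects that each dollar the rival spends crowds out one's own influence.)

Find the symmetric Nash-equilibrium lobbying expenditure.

14.8

GreenPAC's payoff is (222 − 7e_S)e_G − 4e_G².
∂π/∂e_G = 222 − 7e_S − 8e_G = 0, so e_G = 27.75 − 0.875e_S.
By symmetry e_S = e_G; substituting into the reaction function, 1.875e_G = 27.75 and e_G = 14.8.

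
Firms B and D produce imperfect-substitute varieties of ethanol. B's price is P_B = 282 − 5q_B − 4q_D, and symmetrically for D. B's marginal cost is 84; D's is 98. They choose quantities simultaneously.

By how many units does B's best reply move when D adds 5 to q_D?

-2

Firm B's profit: π = q_B(282 − 5q_B − 4q_D) − 84q_B.
∂π/∂q_B = 198 − 10q_B − 4q_D = 0 ⇒ q_B = 19.8 − 0.4q_D.
The reaction-function slope is −0.4, so a 5-unit rise in q_D moves q_B by −0.4 × 5 = −2. B's best response falls — the actions are strategic substitutes.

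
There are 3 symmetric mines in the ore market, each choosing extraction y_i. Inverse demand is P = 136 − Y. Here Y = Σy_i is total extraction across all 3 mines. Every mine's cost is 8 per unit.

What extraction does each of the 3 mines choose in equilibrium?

32

A representative mine's profit is π_i = y_i(136 − Y) − 8y_i, with Y = y_i + Σ_{j≠i} y_j.
First-order condition: 128 − 2y_i − Σ_{j≠i} y_j = 0.
With identical mines, set every y_j = y: then 128 − 2y − 2y = 0, i.e. y = 128/4 = 32.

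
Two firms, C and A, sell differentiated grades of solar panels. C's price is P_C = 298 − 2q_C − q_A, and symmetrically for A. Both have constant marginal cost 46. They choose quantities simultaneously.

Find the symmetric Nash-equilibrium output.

50.4

Firm C's profit: π = q_C(298 − 2q_C − q_A) − 46q_C.
∂π/∂q_C = 252 − 4q_C − q_A = 0 ⇒ q_C = 63 − 0.25q_A.
Setting q_C = q_A in the reaction function: q_C = 63 − 0.25q_C, so q_C = 63 / 1.25 = 50.4.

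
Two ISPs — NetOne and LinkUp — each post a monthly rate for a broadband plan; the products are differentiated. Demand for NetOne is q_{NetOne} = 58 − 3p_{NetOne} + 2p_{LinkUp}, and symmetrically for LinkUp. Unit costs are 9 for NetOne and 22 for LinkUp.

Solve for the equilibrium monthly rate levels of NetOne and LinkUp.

NetOne's profit: π = (p_{NetOne} − 9)(58 − 3p_{NetOne} + 2p_{LinkUp}).
∂π/∂p_{NetOne} = 85 − 6p_{NetOne} + 2p_{LinkUp} = 0 ⇒ p_{NetOne} = 85/6 + (1/3)p_{LinkUp}.
Similarly p_{LinkUp} = 62/3 + (1/3)p_{NetOne}.
Plugging p_{LinkUp} into NetOne's best response: p_{NetOne} = 85/6 + (1/3)(62/3 + (1/3)p_{NetOne}) ⇒ (8/9)p_{NetOne} = 379/18, so p_{NetOne} = 23.6875.
Then p_{LinkUp} = 62/3 + (1/3)·23.6875 = 28.5625.

23.6875, 28.5625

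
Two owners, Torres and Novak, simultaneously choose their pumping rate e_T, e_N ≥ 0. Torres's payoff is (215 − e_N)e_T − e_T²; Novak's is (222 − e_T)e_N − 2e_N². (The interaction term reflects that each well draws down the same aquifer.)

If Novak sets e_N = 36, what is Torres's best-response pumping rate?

Expanding Torres's payoff: 215e_T − e_Ne_T − e_T².
∂π/∂e_T = 215 − e_N − 2e_T = 0, so e_T = 107.5 − 0.5e_N.
At e_N = 36: e_T = 107.5 − 0.5·36 = 89.5.

89.5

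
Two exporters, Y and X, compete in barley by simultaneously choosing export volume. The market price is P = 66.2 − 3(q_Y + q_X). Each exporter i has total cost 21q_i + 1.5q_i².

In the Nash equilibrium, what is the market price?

Exporter Y's profit: π = q_Y(66.2 − 3(q_Y + q_X)) − 21q_Y − 1.5q_Y².
∂π/∂q_Y = 45.2 − 9q_Y − 3q_X = 0, so q_Y = 226/45 − (1/3)q_X.
Setting q_Y = q_X in the reaction function: q_Y = 226/45 − (1/3)q_Y, so q_Y = (226/45) / (4/3) = 113/30.
Equilibrium price: P = 66.2 − 3·(113/15) = 43.6.

43.6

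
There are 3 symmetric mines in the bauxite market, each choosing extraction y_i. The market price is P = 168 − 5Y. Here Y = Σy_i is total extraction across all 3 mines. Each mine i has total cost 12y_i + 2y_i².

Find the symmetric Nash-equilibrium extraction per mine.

6.5

A representative mine's profit is π_i = y_i(168 − 5Y) − 12y_i − 2y_i², with Y = y_i + Σ_{j≠i} y_j.
First-order condition: 156 − 14y_i − 5Σ_{j≠i} y_j = 0.
Imposing symmetry (y_j = y for all j) turns Σ_{j≠i} y_j into 2y, so 156 = 24y and y = 6.5.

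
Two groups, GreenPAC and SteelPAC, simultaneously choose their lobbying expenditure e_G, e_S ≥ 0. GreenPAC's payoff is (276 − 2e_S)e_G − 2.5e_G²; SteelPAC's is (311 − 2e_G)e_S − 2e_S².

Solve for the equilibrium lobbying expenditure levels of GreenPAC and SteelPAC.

30.125, 62.6875

Expanding GreenPAC's payoff: 276e_G − 2e_Se_G − 2.5e_G².
∂π/∂e_G = 276 − 2e_S − 5e_G = 0, so e_G = 55.2 − 0.4e_S.
Likewise for SteelPAC: e_S = 77.75 − 0.5e_G.
Plugging e_S into GreenPAC's best response: e_G = 55.2 − 0.4(77.75 − 0.5e_G) ⇒ 0.8e_G = 24.1, so e_G = 30.125.
Then e_S = 77.75 − 0.5·30.125 = 62.6875.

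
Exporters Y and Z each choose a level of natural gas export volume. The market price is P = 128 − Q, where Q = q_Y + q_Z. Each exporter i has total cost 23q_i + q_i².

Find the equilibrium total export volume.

42

Exporter Y's profit: π = q_Y(128 − (q_Y + q_Z)) − 23q_Y − q_Y².
∂π/∂q_Y = 105 − 4q_Y − q_Z = 0, so q_Y = 26.25 − 0.25q_Z.
Setting q_Y = q_Z in the reaction function: q_Y = 26.25 − 0.25q_Y, so q_Y = 26.25 / 1.25 = 21.
Total export volume: 21 + 21 = 42.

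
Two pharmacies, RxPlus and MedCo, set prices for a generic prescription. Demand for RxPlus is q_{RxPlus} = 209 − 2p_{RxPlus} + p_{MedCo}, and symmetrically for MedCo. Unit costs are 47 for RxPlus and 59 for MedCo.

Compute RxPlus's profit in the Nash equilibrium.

RxPlus's profit: π = (p_{RxPlus} − 47)(209 − 2p_{RxPlus} + p_{MedCo}).
∂π/∂p_{RxPlus} = 303 − 4p_{RxPlus} + p_{MedCo} = 0 ⇒ p_{RxPlus} = 75.75 + 0.25p_{MedCo}.
Similarly p_{MedCo} = 81.75 + 0.25p_{RxPlus}.
Substituting the second reaction function into the first: p_{RxPlus} = 75.75 + 0.25(81.75 + 0.25p_{RxPlus}), which gives 0.9375p_{RxPlus} = 96.1875 ⇒ p_{RxPlus} = 102.6.
Then p_{MedCo} = 81.75 + 0.25·102.6 = 107.4.
q_{RxPlus} = 209 − 2·102.6 + 107.4 = 111.2.
Profit = (102.6 − 47)·111.2 = 6182.72.

6182.72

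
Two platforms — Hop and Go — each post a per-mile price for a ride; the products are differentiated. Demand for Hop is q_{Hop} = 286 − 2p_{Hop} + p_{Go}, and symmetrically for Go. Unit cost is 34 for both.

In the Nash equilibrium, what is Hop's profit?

14112

Hop's profit: π = (p_{Hop} − 34)(286 − 2p_{Hop} + p_{Go}).
∂π/∂p_{Hop} = 354 − 4p_{Hop} + p_{Go} = 0 ⇒ p_{Hop} = 88.5 + 0.25p_{Go}.
By symmetry p_{Go} = p_{Hop}; substituting into the reaction function, 0.75p_{Hop} = 88.5 and p_{Hop} = 118.
q_{Hop} = 286 − 2·118 + 118 = 168.
Profit = (118 − 34)·168 = 14112.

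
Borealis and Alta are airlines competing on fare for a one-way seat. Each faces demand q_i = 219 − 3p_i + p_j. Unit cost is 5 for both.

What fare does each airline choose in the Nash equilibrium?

46.8

Borealis's profit: π = (p_{Borealis} − 5)(219 − 3p_{Borealis} + p_{Alta}).
∂π/∂p_{Borealis} = 234 − 6p_{Borealis} + p_{Alta} = 0 ⇒ p_{Borealis} = 39 + (1/6)p_{Alta}.
Setting p_{Borealis} = p_{Alta} in the reaction function: p_{Borealis} = 39 + (1/6)p_{Borealis}, so p_{Borealis} = 39 / (5/6) = 46.8.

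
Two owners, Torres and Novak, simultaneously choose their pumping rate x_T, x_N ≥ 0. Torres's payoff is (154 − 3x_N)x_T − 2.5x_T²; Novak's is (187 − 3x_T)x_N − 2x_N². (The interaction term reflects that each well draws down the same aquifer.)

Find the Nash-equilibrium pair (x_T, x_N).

5, 43

Expanding Torres's payoff: 154x_T − 3x_Nx_T − 2.5x_T².
∂π/∂x_T = 154 − 3x_N − 5x_T = 0, so x_T = 30.8 − 0.6x_N.
Likewise for Novak: x_N = 46.75 − 0.75x_T.
Substituting the second reaction function into the first: x_T = 30.8 − 0.6(46.75 − 0.75x_T), which gives 0.55x_T = 2.75 ⇒ x_T = 5.
Then x_N = 46.75 − 0.75·5 = 43.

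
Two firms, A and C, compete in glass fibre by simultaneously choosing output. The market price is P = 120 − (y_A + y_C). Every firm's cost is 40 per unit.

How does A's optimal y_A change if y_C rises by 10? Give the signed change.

Firm A's profit: π = y_A(120 − (y_A + y_C)) − 40y_A.
∂π/∂y_A = 80 − 2y_A − y_C = 0, so y_A = 40 − 0.5y_C.
The reaction-function slope is −0.5, so a 10-unit rise in y_C moves y_A by −0.5 × 10 = −5. A's best response falls — the actions are strategic substitutes.

-5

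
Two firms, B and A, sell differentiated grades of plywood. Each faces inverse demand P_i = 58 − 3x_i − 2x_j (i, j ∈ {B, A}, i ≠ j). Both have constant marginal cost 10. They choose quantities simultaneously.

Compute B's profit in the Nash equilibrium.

108

Firm B's profit: π = x_B(58 − 3x_B − 2x_A) − 10x_B.
∂π/∂x_B = 48 − 6x_B − 2x_A = 0 ⇒ x_B = 8 − (1/3)x_A.
The game is symmetric, so in equilibrium x_A = x_B: the reaction function gives (4/3)x_B = 8, hence x_B = 6.
P_B = 58 − 3·6 − 2·6 = 28.
Profit = (28 − 10)·6 = 108.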